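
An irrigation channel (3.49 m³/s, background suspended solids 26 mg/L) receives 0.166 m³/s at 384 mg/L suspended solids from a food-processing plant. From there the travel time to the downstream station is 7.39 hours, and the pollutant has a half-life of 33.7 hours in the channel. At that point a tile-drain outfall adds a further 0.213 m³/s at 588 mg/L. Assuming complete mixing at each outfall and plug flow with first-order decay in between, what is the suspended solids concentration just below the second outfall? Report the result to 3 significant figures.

Flow-weighted average: C = (3.490·26.00 + 0.1660·384.0) / 3.656 = 154.5/3.656 = 42.25 mg/L; combined flow 3.656 m³/s.
Half-life 33.7 h → k = ln 2 / 33.7 = 0.02057 h⁻¹ = 0.4936 d⁻¹.
Applying C = C₀e^(−kt): 42.25 × 0.8590 = 36.30 mg/L.
At the second outfall, C = (3.656·36.30 + 0.2130·588.0) / (3.656 + 0.2130) = 66.67 mg/L.

66.7 mg/L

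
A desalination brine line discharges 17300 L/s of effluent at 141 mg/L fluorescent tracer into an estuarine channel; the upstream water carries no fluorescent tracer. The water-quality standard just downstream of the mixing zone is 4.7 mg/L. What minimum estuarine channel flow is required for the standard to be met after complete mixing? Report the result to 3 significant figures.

502000 L/s

Set C_mix = 4.7: (Q·0 + 17300·141.0) / (Q + 17300) = 4.7
→ Q = 17300·(141.0 − 4.7)/(4.7 − 0) = 501700 L/s.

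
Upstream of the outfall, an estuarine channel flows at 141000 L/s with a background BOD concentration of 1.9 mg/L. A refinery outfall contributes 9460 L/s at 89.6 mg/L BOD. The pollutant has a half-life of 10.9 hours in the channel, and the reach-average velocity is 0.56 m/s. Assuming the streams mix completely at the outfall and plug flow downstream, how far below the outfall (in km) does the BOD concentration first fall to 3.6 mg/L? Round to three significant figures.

22.9 km

Flow-weighted average: C = (141000·1.900 + 9460·89.60) / 150500 = 1116000/150500 = 7.414 mg/L.
Half-life 10.9 h → k = ln 2 / 10.9 = 0.06359 h⁻¹ = 1.526 d⁻¹.
Set 7.414·exp(−k·t) = 3.6 → t = ln(7.414/3.6)/k = 40900 s = 11.36 h.
Distance = v·t = 0.56·40900 = 22900 m = 22.90 km.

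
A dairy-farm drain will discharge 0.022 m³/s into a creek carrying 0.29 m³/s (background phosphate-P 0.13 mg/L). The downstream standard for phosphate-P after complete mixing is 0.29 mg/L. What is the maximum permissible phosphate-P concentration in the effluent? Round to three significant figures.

At the limit, (Qr·Cr + Qe·Cₑ)/(Qr + Qe) = 0.29:
Cₑ = (0.3120·0.29 − 0.2900·0.1300) / 0.02200 = 2.399 mg/L.

2.40 mg/L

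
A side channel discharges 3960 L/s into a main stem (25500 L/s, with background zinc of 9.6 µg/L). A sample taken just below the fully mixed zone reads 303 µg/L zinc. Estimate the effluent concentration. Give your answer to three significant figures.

2190 µg/L

Mass balance: 25500·9.600 + 3960·Cₑ = 29460·303.0
→ Cₑ = (29460·303.0 − 25500·9.600) / 3960 = 2192 µg/L.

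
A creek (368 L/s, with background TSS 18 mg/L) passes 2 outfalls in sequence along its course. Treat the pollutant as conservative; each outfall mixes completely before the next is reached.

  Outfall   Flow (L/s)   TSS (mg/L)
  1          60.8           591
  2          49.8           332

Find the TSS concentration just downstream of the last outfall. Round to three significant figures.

123 mg/L

After outfall 1: Q = 368.0 + 60.80 = 428.8 L/s; C = (368.0·18.00 + 60.80·591.0)/428.8 = 99.25 mg/L.
After outfall 2: Q = 428.8 + 49.80 = 478.6 L/s; C = (428.8·99.25 + 49.80·332.0)/478.6 = 123.5 mg/L.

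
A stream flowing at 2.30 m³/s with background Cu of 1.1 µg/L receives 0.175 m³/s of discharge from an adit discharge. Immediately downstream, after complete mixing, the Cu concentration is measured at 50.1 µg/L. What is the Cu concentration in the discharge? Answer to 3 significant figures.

694 µg/L

Mass balance: 2.300·1.100 + 0.1750·Cₑ = 2.475·50.10
→ Cₑ = (2.475·50.10 − 2.300·1.100) / 0.1750 = 694.1 µg/L.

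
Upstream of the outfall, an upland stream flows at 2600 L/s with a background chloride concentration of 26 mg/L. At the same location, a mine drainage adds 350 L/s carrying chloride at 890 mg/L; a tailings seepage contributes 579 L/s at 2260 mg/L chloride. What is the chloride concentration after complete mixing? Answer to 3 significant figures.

After mixing, C = (2600·26.00 + 350.0·890.0 + 579.0·2260) / 3529 = 1688000/3529 = 478.2 mg/L.

478 mg/L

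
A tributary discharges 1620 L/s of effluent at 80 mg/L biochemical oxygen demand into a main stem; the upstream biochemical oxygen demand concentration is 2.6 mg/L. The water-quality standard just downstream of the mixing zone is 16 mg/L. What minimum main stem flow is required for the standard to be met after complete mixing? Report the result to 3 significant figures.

Set C_mix = 16: (Q·2.600 + 1620·80.00) / (Q + 1620) = 16
→ Q = 1620·(80.00 − 16)/(16 − 2.600) = 7737 L/s.

7740 L/s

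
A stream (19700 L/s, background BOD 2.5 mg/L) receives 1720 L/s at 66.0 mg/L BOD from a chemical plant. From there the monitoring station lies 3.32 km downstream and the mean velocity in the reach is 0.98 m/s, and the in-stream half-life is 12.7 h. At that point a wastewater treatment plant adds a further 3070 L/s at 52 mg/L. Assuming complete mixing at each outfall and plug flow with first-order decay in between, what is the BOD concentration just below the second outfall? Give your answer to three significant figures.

Conservation of mass: C = (19700·2.500 + 1720·66.00) / 21420 = 162800/21420 = 7.599 mg/L; combined flow 21420 L/s.
Travel time t = 3.32·1000 / 0.98 = 3388 s = 0.9410 h.
Half-life 12.7 h → k = ln 2 / 12.7 = 0.05458 h⁻¹ = 1.310 d⁻¹.
First-order decay: C = 7.599·exp(−k·t) = 7.599·0.9499 = 7.219 mg/L.
Second outfall: C = (21420·7.219 + 3070·52.00)/24490 = 12.83 mg/L.

12.8 mg/L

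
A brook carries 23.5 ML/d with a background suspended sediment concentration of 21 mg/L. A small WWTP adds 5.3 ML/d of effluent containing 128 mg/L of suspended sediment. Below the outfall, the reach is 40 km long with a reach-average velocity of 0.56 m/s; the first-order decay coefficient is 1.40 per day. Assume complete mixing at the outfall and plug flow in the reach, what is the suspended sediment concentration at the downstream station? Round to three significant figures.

12.8 mg/L

Mixed concentration C = ΣQC/ΣQ = (23.50·21.00 + 5.300·128.0) / 28.80 = 1172/28.80 = 40.69 mg/L.
Travel time t = 40·1000 / 0.56 = 71430 s = 19.84 h.
Decay over the reach: 40.69·exp(−kt) = 40.69·0.3143 = 12.79 mg/L.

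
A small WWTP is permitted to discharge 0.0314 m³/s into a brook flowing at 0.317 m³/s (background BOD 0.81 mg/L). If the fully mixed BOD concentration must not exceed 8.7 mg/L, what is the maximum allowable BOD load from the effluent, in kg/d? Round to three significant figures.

240 kg/d

Mass balance at the limit: 0.3170·0.8100 + 0.03140·Cₑ = 0.3484·8.7 → Cₑ = 88.35 mg/L.
Load = 0.03140 m³/s × 88.35 g/m³ × 86 400 s/d = 239.7 kg/d.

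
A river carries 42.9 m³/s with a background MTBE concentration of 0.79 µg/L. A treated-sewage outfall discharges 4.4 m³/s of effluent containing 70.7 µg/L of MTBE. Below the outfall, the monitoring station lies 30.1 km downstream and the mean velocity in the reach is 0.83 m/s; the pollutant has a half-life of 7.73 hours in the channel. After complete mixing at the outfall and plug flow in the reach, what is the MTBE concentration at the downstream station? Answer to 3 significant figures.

Flow-weighted average: C = (42.90·0.7900 + 4.400·70.70) / 47.30 = 345.0/47.30 = 7.293 µg/L.
Travel time t = 30.1·1000 / 0.83 = 36270 s = 10.07 h.
Half-life 7.73 h → k = ln 2 / 7.73 = 0.08967 h⁻¹ = 2.152 d⁻¹.
First-order decay: C = 7.293·exp(−k·t) = 7.293·0.4052 = 2.955 µg/L.

2.96 µg/L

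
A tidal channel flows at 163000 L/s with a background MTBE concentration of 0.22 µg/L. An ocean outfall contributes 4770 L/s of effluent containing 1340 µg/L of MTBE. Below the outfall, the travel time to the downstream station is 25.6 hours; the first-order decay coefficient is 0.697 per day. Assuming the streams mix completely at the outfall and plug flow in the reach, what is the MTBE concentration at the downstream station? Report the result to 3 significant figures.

Conservation of mass: C = (163000·0.2200 + 4770·1340) / 167800 = 6428000/167800 = 38.31 µg/L.
After decay, C = 38.31 × e^(−kt) = 38.31 × 0.4755 = 18.22 µg/L.

18.2 µg/L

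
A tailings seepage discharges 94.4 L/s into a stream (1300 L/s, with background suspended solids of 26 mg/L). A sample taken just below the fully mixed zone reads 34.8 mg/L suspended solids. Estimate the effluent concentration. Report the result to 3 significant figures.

156 mg/L

Mass balance: 1300·26.00 + 94.40·Cₑ = 1394·34.80
→ Cₑ = (1394·34.80 − 1300·26.00) / 94.40 = 156.0 mg/L.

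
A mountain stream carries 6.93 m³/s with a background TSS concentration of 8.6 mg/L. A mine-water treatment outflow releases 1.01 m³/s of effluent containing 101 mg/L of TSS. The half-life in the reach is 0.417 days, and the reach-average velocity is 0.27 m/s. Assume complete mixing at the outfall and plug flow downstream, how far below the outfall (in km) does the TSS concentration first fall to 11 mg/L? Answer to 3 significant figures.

8.64 km

After mixing, C = (6.930·8.600 + 1.010·101.0) / 7.940 = 161.6/7.940 = 20.35 mg/L.
Half-life 0.417 d → k = ln 2 / 0.417 = 1.662 d⁻¹.
Set 20.35·exp(−k·t) = 11 → t = ln(20.35/11)/k = 31990 s = 8.885 h.
Distance = v·t = 0.27·31990 = 8636 m = 8.636 km.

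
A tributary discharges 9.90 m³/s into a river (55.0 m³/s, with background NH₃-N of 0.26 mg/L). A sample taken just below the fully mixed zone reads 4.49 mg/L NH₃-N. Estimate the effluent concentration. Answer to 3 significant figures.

28.0 mg/L

Mass balance: 55.00·0.2600 + 9.900·Cₑ = 64.90·4.490
→ Cₑ = (64.90·4.490 − 55.00·0.2600) / 9.900 = 27.99 mg/L.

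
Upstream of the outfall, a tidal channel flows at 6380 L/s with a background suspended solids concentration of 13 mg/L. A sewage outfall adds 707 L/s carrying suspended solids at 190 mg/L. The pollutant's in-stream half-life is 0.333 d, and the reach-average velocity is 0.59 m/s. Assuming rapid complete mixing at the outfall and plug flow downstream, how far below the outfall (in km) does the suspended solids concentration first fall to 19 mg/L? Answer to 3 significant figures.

Mixed concentration C = ΣQC/ΣQ = (6380·13.00 + 707.0·190.0) / 7087 = 217300/7087 = 30.66 mg/L.
Half-life 0.333 d → k = ln 2 / 0.333 = 2.082 d⁻¹.
Set 30.66·exp(−k·t) = 19 → t = ln(30.66/19)/k = 19860 s = 5.516 h.
Distance = v·t = 0.59·19860 = 11720 m = 11.72 km.

11.7 km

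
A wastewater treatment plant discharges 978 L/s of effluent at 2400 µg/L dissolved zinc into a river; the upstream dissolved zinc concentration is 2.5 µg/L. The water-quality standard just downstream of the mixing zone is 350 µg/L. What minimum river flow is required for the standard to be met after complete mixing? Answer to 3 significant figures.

Set C_mix = 350: (Q·2.500 + 978.0·2400) / (Q + 978.0) = 350
→ Q = 978.0·(2400 − 350)/(350 − 2.500) = 5769 L/s.

5770 L/s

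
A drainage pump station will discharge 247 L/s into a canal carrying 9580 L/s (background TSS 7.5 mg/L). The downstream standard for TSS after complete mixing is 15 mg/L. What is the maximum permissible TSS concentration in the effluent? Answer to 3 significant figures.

At the limit, (Qr·Cr + Qe·Cₑ)/(Qr + Qe) = 15:
Cₑ = (9827·15 − 9580·7.500) / 247.0 = 305.9 mg/L.

306 mg/L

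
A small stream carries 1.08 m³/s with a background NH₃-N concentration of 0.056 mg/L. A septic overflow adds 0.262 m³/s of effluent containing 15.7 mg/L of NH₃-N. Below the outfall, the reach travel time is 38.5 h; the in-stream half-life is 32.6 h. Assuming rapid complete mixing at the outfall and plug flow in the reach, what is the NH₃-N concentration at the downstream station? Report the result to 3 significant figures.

1.37 mg/L

After mixing, C = (1.080·0.05600 + 0.2620·15.70) / 1.342 = 4.174/1.342 = 3.110 mg/L.
Half-life 32.6 h → k = ln 2 / 32.6 = 0.02126 h⁻¹ = 0.5103 d⁻¹.
First-order decay: C = 3.110·exp(−k·t) = 3.110·0.4411 = 1.372 mg/L.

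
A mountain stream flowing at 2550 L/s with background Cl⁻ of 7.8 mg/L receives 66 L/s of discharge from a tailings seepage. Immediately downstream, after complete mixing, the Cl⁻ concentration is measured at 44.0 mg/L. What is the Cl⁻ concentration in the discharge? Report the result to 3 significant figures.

1440 mg/L

Mass balance: 2550·7.800 + 66.00·Cₑ = 2616·44.00
→ Cₑ = (2616·44.00 − 2550·7.800) / 66.00 = 1443 mg/L.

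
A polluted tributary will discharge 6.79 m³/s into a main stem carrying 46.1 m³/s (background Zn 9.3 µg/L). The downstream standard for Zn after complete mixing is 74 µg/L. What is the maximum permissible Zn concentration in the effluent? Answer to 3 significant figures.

513 µg/L

At the limit, (Qr·Cr + Qe·Cₑ)/(Qr + Qe) = 74:
Cₑ = (52.89·74 − 46.10·9.300) / 6.790 = 513.3 µg/L.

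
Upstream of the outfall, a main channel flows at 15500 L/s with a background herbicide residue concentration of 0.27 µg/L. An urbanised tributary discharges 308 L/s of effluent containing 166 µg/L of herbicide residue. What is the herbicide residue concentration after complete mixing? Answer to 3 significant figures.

3.50 µg/L

Flow-weighted average: C = (15500·0.2700 + 308.0·166.0) / 15810 = 55310/15810 = 3.499 µg/L.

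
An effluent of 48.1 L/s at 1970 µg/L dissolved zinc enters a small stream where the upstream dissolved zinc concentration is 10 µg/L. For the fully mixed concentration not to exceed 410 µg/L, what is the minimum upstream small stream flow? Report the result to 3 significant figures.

Set C_mix = 410: (Q·10.00 + 48.10·1970) / (Q + 48.10) = 410
→ Q = 48.10·(1970 − 410)/(410 − 10.00) = 187.6 L/s.

188 L/s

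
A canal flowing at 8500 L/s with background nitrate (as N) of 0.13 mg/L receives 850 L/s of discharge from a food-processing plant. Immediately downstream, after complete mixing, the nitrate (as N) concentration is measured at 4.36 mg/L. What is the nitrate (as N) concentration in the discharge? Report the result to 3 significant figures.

Mass balance: 8500·0.1300 + 850.0·Cₑ = 9350·4.360
→ Cₑ = (9350·4.360 − 8500·0.1300) / 850.0 = 46.66 mg/L.

46.7 mg/L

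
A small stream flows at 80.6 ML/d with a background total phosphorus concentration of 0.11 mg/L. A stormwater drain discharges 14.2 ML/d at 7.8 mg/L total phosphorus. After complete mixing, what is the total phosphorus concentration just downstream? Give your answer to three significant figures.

Conservation of mass: C = (80.60·0.1100 + 14.20·7.800) / 94.80 = 119.6/94.80 = 1.262 mg/L.

1.26 mg/L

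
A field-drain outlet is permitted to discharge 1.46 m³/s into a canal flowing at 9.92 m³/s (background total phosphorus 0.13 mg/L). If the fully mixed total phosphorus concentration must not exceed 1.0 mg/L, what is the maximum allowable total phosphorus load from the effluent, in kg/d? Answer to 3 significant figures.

872 kg/d

Mass balance at the limit: 9.920·0.1300 + 1.460·Cₑ = 11.38·1.0 → Cₑ = 6.911 mg/L.
Load = 1.460 m³/s × 6.911 g/m³ × 86 400 s/d = 871.8 kg/d.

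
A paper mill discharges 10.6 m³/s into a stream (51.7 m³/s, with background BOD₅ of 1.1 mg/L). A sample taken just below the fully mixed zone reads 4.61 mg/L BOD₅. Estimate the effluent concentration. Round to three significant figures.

Mass balance: 51.70·1.100 + 10.60·Cₑ = 62.30·4.610
→ Cₑ = (62.30·4.610 − 51.70·1.100) / 10.60 = 21.73 mg/L.

21.7 mg/L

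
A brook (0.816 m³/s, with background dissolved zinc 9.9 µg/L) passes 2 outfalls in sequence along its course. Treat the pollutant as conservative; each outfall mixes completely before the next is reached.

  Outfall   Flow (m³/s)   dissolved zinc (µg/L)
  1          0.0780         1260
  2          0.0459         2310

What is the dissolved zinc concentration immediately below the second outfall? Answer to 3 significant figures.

226 µg/L

Below outfall 1: Q → 0.8940 m³/s, C = (0.8160·9.900 + 0.07800·1260)/0.8940 = 119.0 µg/L.
Below outfall 2: Q → 0.9399 m³/s, C = (0.8940·119.0 + 0.04590·2310)/0.9399 = 226.0 µg/L.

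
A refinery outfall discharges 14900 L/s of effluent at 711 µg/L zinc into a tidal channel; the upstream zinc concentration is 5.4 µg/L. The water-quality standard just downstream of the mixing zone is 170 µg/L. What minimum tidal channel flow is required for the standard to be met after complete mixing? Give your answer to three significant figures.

49000 L/s

Set C_mix = 170: (Q·5.400 + 14900·711.0) / (Q + 14900) = 170
→ Q = 14900·(711.0 − 170)/(170 − 5.400) = 48970 L/s.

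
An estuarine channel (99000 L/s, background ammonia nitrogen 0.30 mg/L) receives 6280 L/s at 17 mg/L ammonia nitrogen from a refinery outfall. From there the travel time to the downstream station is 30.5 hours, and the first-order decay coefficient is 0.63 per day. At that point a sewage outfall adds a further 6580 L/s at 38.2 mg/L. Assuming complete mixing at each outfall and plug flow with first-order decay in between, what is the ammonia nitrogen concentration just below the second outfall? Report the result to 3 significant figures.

2.79 mg/L

After mixing, C = (99000·0.3000 + 6280·17.00) / 105300 = 136500/105300 = 1.296 mg/L; combined flow 105300 L/s.
First-order decay: C = 1.296·exp(−k·t) = 1.296·0.4490 = 0.5820 mg/L.
At the second outfall, C = (105300·0.5820 + 6580·38.20) / (105300 + 6580) = 2.795 mg/L.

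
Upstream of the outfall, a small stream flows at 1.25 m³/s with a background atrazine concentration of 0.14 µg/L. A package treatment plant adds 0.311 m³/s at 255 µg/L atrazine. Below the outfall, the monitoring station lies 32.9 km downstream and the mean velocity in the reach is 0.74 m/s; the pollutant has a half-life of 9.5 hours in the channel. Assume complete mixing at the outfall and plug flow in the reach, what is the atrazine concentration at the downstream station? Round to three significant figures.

20.7 µg/L

Mixed concentration C = ΣQC/ΣQ = (1.250·0.1400 + 0.3110·255.0) / 1.561 = 79.48/1.561 = 50.92 µg/L.
Travel time t = 32.9·1000 / 0.74 = 44460 s = 12.35 h.
Half-life 9.5 h → k = ln 2 / 9.5 = 0.07296 h⁻¹ = 1.751 d⁻¹.
First-order decay: C = 50.92·exp(−k·t) = 50.92·0.4061 = 20.68 µg/L.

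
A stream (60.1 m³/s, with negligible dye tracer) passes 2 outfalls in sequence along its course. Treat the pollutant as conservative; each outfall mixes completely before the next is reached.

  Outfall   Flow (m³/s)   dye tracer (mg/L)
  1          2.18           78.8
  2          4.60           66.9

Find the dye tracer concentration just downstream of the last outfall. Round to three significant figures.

7.17 mg/L

Outfall 1: combined Q = 62.28 m³/s; C = (60.10·0 + 2.180·78.80)/62.28 = 2.758 mg/L.
Outfall 2: combined Q = 66.88 m³/s; C = (62.28·2.758 + 4.600·66.90)/66.88 = 7.170 mg/L.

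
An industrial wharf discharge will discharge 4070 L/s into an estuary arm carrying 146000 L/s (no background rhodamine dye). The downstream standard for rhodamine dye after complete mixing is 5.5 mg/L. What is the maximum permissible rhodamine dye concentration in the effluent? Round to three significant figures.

At the limit, (Qr·Cr + Qe·Cₑ)/(Qr + Qe) = 5.5:
Cₑ = (150100·5.5 − 146000·0) / 4070 = 202.8 mg/L.

203 mg/L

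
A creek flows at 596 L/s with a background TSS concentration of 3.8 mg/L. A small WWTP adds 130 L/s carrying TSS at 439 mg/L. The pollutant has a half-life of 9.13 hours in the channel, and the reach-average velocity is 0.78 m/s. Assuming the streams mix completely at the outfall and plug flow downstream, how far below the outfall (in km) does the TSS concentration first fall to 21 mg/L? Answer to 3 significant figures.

Flow-weighted average: C = (596.0·3.800 + 130.0·439.0) / 726.0 = 59330/726.0 = 81.73 mg/L.
Half-life 9.13 h → k = ln 2 / 9.13 = 0.07592 h⁻¹ = 1.822 d⁻¹.
Set 81.73·exp(−k·t) = 21 → t = ln(81.73/21)/k = 64440 s = 17.90 h.
Distance = v·t = 0.78·64440 = 50260 m = 50.26 km.

50.3 km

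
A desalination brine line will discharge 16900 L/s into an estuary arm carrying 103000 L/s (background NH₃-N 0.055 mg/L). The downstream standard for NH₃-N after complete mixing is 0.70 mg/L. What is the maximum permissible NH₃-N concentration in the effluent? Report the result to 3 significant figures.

At the limit, (Qr·Cr + Qe·Cₑ)/(Qr + Qe) = 0.70:
Cₑ = (119900·0.70 − 103000·0.05500) / 16900 = 4.631 mg/L.

4.63 mg/L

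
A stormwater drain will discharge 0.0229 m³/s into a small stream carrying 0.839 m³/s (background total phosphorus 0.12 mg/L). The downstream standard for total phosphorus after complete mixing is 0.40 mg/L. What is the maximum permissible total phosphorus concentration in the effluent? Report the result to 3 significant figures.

10.7 mg/L

At the limit, (Qr·Cr + Qe·Cₑ)/(Qr + Qe) = 0.40:
Cₑ = (0.8619·0.40 − 0.8390·0.1200) / 0.02290 = 10.66 mg/L.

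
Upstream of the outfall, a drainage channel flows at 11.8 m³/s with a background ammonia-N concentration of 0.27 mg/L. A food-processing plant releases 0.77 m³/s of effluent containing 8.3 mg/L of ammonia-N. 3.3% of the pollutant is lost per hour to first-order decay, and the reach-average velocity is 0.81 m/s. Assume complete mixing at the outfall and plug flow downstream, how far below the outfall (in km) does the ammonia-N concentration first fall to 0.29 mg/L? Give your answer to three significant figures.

83.9 km

Mass balance: C = (11.80·0.2700 + 0.7700·8.300) / 12.57 = 9.577/12.57 = 0.7619 mg/L.
3.3%/h lost → k = −ln(1 − 0.033) = 0.03356 h⁻¹.
Set 0.7619·exp(−k·t) = 0.29 → t = ln(0.7619/0.29)/k = 103600 s = 28.78 h.
Distance = v·t = 0.81·103600 = 83940 m = 83.94 km.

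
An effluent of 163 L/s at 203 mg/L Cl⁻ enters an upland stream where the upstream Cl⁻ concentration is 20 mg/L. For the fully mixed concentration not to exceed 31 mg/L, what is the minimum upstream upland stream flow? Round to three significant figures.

Set C_mix = 31: (Q·20.00 + 163.0·203.0) / (Q + 163.0) = 31
→ Q = 163.0·(203.0 − 31)/(31 − 20.00) = 2549 L/s.

2550 L/s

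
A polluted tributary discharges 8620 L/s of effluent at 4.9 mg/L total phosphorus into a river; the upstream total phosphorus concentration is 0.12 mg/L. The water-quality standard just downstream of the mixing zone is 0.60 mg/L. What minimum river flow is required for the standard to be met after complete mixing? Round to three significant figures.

77200 L/s

Set C_mix = 0.60: (Q·0.1200 + 8620·4.900) / (Q + 8620) = 0.60
→ Q = 8620·(4.900 − 0.60)/(0.60 − 0.1200) = 77220 L/s.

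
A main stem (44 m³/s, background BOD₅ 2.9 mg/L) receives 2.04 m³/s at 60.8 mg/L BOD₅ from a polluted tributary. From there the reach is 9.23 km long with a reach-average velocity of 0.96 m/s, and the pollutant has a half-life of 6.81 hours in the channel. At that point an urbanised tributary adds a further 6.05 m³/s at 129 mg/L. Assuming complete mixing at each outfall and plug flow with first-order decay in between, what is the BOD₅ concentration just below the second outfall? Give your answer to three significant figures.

18.7 mg/L

After mixing, C = (44.00·2.900 + 2.040·60.80) / 46.04 = 251.6/46.04 = 5.466 mg/L; combined flow 46.04 m³/s.
Travel time t = 9.23·1000 / 0.96 = 9615 s = 2.671 h.
Half-life 6.81 h → k = ln 2 / 6.81 = 0.1018 h⁻¹ = 2.443 d⁻¹.
Applying C = C₀e^(−kt): 5.466 × 0.7620 = 4.165 mg/L.
Second outfall: C = (46.04·4.165 + 6.050·129.0)/52.09 = 18.66 mg/L.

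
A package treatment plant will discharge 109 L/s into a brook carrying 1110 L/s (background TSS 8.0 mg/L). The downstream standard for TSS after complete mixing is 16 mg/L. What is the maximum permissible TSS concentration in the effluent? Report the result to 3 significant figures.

97.5 mg/L

At the limit, (Qr·Cr + Qe·Cₑ)/(Qr + Qe) = 16:
Cₑ = (1219·16 − 1110·8.000) / 109.0 = 97.47 mg/L.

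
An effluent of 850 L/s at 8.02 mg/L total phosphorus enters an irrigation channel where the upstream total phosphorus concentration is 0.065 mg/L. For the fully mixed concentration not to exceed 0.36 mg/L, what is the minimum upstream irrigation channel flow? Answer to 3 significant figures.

Set C_mix = 0.36: (Q·0.06500 + 850.0·8.020) / (Q + 850.0) = 0.36
→ Q = 850.0·(8.020 − 0.36)/(0.36 − 0.06500) = 22070 L/s.

22100 L/s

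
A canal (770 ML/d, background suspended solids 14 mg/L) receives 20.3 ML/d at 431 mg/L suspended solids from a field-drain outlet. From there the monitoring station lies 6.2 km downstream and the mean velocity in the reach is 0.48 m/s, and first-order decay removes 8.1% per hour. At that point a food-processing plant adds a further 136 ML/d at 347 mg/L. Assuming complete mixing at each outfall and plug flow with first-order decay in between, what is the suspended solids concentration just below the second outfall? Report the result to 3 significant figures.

Flow-weighted average: C = (770.0·14.00 + 20.30·431.0) / 790.3 = 19530/790.3 = 24.71 mg/L; combined flow 790.3 ML/d.
Travel time t = 6.2·1000 / 0.48 = 12920 s = 3.588 h.
8.1%/h lost → k = −ln(1 − 0.081) = 0.08447 h⁻¹.
First-order decay: C = 24.71·exp(−k·t) = 24.71·0.7385 = 18.25 mg/L.
Second outfall: C = (790.3·18.25 + 136.0·347.0)/926.3 = 66.52 mg/L.

66.5 mg/L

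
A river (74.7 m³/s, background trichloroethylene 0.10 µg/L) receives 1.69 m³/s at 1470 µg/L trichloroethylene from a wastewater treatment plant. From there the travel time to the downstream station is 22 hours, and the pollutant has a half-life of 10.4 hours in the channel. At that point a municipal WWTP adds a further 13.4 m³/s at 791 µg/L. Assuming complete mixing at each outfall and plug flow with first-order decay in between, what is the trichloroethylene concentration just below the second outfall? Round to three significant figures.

Flow-weighted average: C = (74.70·0.1000 + 1.690·1470) / 76.39 = 2492/76.39 = 32.62 µg/L; combined flow 76.39 m³/s.
Half-life 10.4 h → k = ln 2 / 10.4 = 0.06665 h⁻¹ = 1.600 d⁻¹.
Decay over the reach: 32.62·exp(−kt) = 32.62·0.2308 = 7.528 µg/L.
Second outfall: C = (76.39·7.528 + 13.40·791.0)/89.79 = 124.5 µg/L.

124 µg/L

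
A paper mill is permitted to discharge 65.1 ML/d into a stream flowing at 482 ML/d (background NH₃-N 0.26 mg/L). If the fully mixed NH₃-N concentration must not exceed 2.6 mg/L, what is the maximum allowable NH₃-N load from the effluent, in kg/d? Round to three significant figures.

1300 kg/d

Mass balance at the limit: 482.0·0.2600 + 65.10·Cₑ = 547.1·2.6 → Cₑ = 19.93 mg/L.
65.10 ML/d = 0.7535 m³/s. Load = 0.7535 m³/s × 19.93 g/m³ × 86 400 s/d = 1297 kg/d.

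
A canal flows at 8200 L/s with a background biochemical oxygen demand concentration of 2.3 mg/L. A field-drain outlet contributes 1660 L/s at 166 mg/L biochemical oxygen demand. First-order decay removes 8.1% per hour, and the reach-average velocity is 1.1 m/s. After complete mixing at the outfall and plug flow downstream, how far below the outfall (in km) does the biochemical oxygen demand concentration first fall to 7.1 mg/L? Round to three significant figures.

67.3 km

Flow-weighted average: C = (8200·2.300 + 1660·166.0) / 9860 = 294400/9860 = 29.86 mg/L.
8.1%/h lost → k = −ln(1 − 0.081) = 0.08447 h⁻¹.
Set 29.86·exp(−k·t) = 7.1 → t = ln(29.86/7.1)/k = 61220 s = 17.01 h.
Distance = v·t = 1.1·61220 = 67340 m = 67.34 km.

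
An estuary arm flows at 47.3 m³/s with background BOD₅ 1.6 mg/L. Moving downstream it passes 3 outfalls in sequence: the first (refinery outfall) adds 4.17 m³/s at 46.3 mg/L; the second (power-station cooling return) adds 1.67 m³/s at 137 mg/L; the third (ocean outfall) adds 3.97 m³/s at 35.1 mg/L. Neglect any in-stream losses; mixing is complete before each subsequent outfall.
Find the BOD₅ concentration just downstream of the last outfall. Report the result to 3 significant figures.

11.2 mg/L

Outfall 1: combined Q = 51.47 m³/s; C = (47.30·1.600 + 4.170·46.30)/51.47 = 5.222 mg/L.
Outfall 2: combined Q = 53.14 m³/s; C = (51.47·5.222 + 1.670·137.0)/53.14 = 9.363 mg/L.
Outfall 3: combined Q = 57.11 m³/s; C = (53.14·9.363 + 3.970·35.10)/57.11 = 11.15 mg/L.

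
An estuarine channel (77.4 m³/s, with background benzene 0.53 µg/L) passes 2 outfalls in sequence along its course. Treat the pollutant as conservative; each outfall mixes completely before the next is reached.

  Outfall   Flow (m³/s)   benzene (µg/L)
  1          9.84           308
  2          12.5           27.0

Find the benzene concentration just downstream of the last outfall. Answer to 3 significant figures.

Outfall 1: combined Q = 87.24 m³/s; C = (77.40·0.5300 + 9.840·308.0)/87.24 = 35.21 µg/L.
Outfall 2: combined Q = 99.74 m³/s; C = (87.24·35.21 + 12.50·27.00)/99.74 = 34.18 µg/L.

34.2 µg/L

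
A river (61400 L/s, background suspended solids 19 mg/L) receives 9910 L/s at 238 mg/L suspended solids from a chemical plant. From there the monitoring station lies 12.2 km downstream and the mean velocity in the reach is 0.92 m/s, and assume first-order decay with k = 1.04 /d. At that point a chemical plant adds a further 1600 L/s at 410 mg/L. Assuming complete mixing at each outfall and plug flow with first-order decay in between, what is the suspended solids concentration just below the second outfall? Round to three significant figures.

50.2 mg/L

Mass balance: C = (61400·19.00 + 9910·238.0) / 71310 = 3525000/71310 = 49.43 mg/L; combined flow 71310 L/s.
Travel time t = 12.2·1000 / 0.92 = 13260 s = 3.684 h.
Applying C = C₀e^(−kt): 49.43 × 0.8525 = 42.14 mg/L.
Second outfall: C = (71310·42.14 + 1600·410.0)/72910 = 50.21 mg/L.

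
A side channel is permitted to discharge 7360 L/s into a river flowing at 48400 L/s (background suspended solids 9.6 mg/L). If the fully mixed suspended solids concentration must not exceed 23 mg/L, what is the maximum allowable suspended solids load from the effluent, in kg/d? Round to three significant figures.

Mass balance at the limit: 48400·9.600 + 7360·Cₑ = 55760·23 → Cₑ = 111.1 mg/L.
7360 L/s = 7.360 m³/s. Load = 7.360 m³/s × 111.1 g/m³ × 86 400 s/d = 70660 kg/d.

70700 kg/d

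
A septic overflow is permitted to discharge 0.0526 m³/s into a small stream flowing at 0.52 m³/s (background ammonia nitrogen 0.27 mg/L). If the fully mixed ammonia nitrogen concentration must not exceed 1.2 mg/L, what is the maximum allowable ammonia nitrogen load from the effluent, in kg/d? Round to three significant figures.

Mass balance at the limit: 0.5200·0.2700 + 0.05260·Cₑ = 0.5726·1.2 → Cₑ = 10.39 mg/L.
Load = 0.05260 m³/s × 10.39 g/m³ × 86 400 s/d = 47.24 kg/d.

47.2 kg/d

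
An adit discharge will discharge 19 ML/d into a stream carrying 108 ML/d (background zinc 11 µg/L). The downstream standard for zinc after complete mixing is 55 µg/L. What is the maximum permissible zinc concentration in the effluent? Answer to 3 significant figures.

At the limit, (Qr·Cr + Qe·Cₑ)/(Qr + Qe) = 55:
Cₑ = (127.0·55 − 108.0·11.00) / 19.00 = 305.1 µg/L.

305 µg/L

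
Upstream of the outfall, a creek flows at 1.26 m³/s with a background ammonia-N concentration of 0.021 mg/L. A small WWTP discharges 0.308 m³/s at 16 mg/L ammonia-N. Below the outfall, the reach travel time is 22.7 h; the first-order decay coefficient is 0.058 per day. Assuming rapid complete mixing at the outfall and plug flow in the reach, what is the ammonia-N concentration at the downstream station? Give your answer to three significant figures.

After mixing, C = (1.260·0.02100 + 0.3080·16.00) / 1.568 = 4.954/1.568 = 3.160 mg/L.
Applying C = C₀e^(−kt): 3.160 × 0.9466 = 2.991 mg/L.

2.99 mg/L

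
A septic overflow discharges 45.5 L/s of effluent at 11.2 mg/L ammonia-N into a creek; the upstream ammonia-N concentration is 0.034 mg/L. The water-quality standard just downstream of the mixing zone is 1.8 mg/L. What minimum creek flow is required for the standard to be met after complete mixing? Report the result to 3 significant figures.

242 L/s

Set C_mix = 1.8: (Q·0.03400 + 45.50·11.20) / (Q + 45.50) = 1.8
→ Q = 45.50·(11.20 − 1.8)/(1.8 − 0.03400) = 242.2 L/s.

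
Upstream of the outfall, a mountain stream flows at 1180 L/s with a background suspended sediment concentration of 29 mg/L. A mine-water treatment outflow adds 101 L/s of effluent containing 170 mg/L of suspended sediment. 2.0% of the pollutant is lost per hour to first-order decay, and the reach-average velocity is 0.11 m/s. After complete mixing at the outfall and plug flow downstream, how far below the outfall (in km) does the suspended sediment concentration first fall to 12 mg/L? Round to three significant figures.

Conservation of mass: C = (1180·29.00 + 101.0·170.0) / 1281 = 51390/1281 = 40.12 mg/L.
2.0%/h lost → k = −ln(1 − 0.02) = 0.02020 h⁻¹.
Set 40.12·exp(−k·t) = 12 → t = ln(40.12/12)/k = 215100 s = 59.74 h.
Distance = v·t = 0.11·215100 = 23660 m = 23.66 km.

23.7 km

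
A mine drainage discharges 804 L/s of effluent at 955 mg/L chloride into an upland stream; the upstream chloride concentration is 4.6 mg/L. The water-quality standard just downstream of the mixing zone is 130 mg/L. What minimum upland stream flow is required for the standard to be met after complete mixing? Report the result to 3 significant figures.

Set C_mix = 130: (Q·4.600 + 804.0·955.0) / (Q + 804.0) = 130
→ Q = 804.0·(955.0 − 130)/(130 − 4.600) = 5289 L/s.

5290 L/s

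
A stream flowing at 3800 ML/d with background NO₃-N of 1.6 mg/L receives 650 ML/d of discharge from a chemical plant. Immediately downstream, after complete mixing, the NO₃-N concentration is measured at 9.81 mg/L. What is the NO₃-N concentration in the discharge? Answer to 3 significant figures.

Mass balance: 3800·1.600 + 650.0·Cₑ = 4450·9.810
→ Cₑ = (4450·9.810 − 3800·1.600) / 650.0 = 57.81 mg/L.

57.8 mg/L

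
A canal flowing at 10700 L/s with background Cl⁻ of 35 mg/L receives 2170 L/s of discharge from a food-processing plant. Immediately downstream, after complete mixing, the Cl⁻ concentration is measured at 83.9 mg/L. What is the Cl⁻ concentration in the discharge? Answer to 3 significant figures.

Mass balance: 10700·35.00 + 2170·Cₑ = 12870·83.90
→ Cₑ = (12870·83.90 − 10700·35.00) / 2170 = 325.0 mg/L.

325 mg/L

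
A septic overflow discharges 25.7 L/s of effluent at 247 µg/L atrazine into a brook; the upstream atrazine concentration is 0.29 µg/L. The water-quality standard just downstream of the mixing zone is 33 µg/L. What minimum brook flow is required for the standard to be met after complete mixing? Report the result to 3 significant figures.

168 L/s

Set C_mix = 33: (Q·0.2900 + 25.70·247.0) / (Q + 25.70) = 33
→ Q = 25.70·(247.0 − 33)/(33 − 0.2900) = 168.1 L/s.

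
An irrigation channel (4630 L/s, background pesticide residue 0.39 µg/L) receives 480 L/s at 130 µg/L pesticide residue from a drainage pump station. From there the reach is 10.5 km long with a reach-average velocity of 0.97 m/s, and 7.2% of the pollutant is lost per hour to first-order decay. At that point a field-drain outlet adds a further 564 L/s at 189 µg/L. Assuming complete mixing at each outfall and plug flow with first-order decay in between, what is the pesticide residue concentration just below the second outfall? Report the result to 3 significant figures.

27.8 µg/L

Mass balance: C = (4630·0.3900 + 480.0·130.0) / 5110 = 64210/5110 = 12.56 µg/L; combined flow 5110 L/s.
Travel time t = 10.5·1000 / 0.97 = 10820 s = 3.007 h.
7.2%/h lost → k = −ln(1 − 0.072) = 0.07472 h⁻¹.
Decay over the reach: 12.56·exp(−kt) = 12.56·0.7988 = 10.04 µg/L.
At the second outfall, C = (5110·10.04 + 564.0·189.0) / (5110 + 564.0) = 27.83 µg/L.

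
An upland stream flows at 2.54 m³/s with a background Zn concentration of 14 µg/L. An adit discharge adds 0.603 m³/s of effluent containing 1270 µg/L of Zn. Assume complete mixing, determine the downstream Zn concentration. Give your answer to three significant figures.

After mixing, C = (2.540·14.00 + 0.6030·1270) / 3.143 = 801.4/3.143 = 255.0 µg/L.

255 µg/L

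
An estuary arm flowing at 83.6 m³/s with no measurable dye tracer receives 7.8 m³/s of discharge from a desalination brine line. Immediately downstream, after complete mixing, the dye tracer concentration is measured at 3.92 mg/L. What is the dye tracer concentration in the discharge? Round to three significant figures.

Mass balance: 83.60·0 + 7.800·Cₑ = 91.40·3.920
→ Cₑ = (91.40·3.920 − 83.60·0) / 7.800 = 45.93 mg/L.

45.9 mg/L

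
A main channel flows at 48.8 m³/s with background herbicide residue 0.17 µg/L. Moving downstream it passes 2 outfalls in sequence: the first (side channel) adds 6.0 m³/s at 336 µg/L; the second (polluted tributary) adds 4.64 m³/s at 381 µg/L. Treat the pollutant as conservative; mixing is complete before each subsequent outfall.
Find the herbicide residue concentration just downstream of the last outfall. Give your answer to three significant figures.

63.8 µg/L

After outfall 1: Q = 48.80 + 6.000 = 54.80 m³/s; C = (48.80·0.1700 + 6.000·336.0)/54.80 = 36.94 µg/L.
After outfall 2: Q = 54.80 + 4.640 = 59.44 m³/s; C = (54.80·36.94 + 4.640·381.0)/59.44 = 63.80 µg/L.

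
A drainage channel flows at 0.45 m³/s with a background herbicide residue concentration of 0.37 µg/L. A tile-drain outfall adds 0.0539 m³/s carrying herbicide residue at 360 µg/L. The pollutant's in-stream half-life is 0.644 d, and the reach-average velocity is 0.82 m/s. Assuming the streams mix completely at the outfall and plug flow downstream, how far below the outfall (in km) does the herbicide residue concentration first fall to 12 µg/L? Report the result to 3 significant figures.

77.3 km

Mixed concentration C = ΣQC/ΣQ = (0.4500·0.3700 + 0.05390·360.0) / 0.5039 = 19.57/0.5039 = 38.84 µg/L.
Half-life 0.644 d → k = ln 2 / 0.644 = 1.076 d⁻¹.
Set 38.84·exp(−k·t) = 12 → t = ln(38.84/12)/k = 94280 s = 26.19 h.
Distance = v·t = 0.82·94280 = 77310 m = 77.31 km.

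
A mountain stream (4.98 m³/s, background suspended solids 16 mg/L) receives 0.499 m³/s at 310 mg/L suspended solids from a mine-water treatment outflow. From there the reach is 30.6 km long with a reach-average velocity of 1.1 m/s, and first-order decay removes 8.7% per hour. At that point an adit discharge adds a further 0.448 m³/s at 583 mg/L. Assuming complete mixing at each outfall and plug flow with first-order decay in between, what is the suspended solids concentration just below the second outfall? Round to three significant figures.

63.6 mg/L

Conservation of mass: C = (4.980·16.00 + 0.4990·310.0) / 5.479 = 234.4/5.479 = 42.78 mg/L; combined flow 5.479 m³/s.
Travel time t = 30.6·1000 / 1.1 = 27820 s = 7.727 h.
8.7%/h lost → k = −ln(1 − 0.087) = 0.09102 h⁻¹.
First-order decay: C = 42.78·exp(−k·t) = 42.78·0.4949 = 21.17 mg/L.
Second outfall: C = (5.479·21.17 + 0.4480·583.0)/5.927 = 63.64 mg/L.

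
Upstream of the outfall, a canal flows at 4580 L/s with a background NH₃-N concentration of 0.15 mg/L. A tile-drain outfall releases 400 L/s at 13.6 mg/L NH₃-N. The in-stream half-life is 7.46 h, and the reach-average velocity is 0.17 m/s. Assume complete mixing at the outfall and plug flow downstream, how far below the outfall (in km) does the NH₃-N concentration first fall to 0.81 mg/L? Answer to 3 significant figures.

2.75 km

Mixed concentration C = ΣQC/ΣQ = (4580·0.1500 + 400.0·13.60) / 4980 = 6127/4980 = 1.230 mg/L.
Half-life 7.46 h → k = ln 2 / 7.46 = 0.09292 h⁻¹ = 2.230 d⁻¹.
Set 1.230·exp(−k·t) = 0.81 → t = ln(1.230/0.81)/k = 16200 s = 4.499 h.
Distance = v·t = 0.17·16200 = 2753 m = 2.753 km.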